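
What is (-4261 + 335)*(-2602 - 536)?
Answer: 12319788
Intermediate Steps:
(-4261 + 335)*(-2602 - 536) = -3926*(-3138) = 12319788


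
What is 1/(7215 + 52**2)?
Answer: 1/9919 ≈ 0.00010082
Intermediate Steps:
1/(7215 + 52**2) = 1/(7215 + 2704) = 1/9919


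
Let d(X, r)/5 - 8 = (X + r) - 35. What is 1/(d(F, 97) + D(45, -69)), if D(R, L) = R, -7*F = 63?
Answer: 1/350 ≈ 0.0028571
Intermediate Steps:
F = -9 (F = -⅐*63 = -9)
d(X, r) = -135 + 5*X + 5*r (d(X, r) = 40 + 5*((X + r) - 35) = 40 + 5*(-35 + X + r) = 40 + (-175 + 5*X + 5*r) = -135 + 5*X + 5*r)
1/(d(F, 97) + D(45, -69)) = 1/((-135 + 5*(-9) + 5*97) + 45) = 1/((-135 - 45 + 485) + 45) = 1/(305 + 45) = 1/350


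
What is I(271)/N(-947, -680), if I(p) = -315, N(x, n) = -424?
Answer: 315/424 ≈ 0.74292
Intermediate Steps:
I(271)/N(-947, -680) = -315/(-424) = -315*(-1/424) = 315/424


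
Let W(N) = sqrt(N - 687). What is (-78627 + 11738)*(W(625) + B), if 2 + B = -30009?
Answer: 2007405779 - 66889*I*sqrt(62) ≈ 2.0074e+9 - 5.2669e+5*I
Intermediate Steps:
B = -30011 (B = -2 - 30009 = -30011)
W(N) = sqrt(-687 + N)
(-78627 + 11738)*(W(625) + B) = (-78627 + 11738)*(sqrt(-687 + 625) - 30011) = -66889*(sqrt(-62) - 30011) = -66889*(I*sqrt(62) - 30011) = -66889*(-30011 + I*sqrt(62)) = 2007405779 - 66889*I*sqrt(62)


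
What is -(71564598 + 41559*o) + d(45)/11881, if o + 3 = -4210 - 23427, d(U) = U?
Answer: 12797335930767/11881 ≈ 1.0771e+9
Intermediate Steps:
o = -27640 (o = -3 + (-4210 - 23427) = -3 - 27637 = -27640)
-(71564598 + 41559*o) + d(45)/11881 = -41559/(1/(-27640 + 1722)) + 45/11881 = -41559/(1/(-25918)) + 45*(1/11881) = -41559/(-1/25918) + 45/11881 = -41559*(-25918) + 45/11881 = 1077126162 + 45/11881 = 12797335930767/11881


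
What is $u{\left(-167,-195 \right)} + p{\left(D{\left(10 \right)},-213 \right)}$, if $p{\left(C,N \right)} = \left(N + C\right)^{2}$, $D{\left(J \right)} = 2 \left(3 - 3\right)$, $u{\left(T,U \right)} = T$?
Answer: $45202$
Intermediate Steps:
$D{\left(J \right)} = 0$ ($D{\left(J \right)} = 2 \left(3 - 3\right) = 2 \cdot 0 = 0$)
$p{\left(C,N \right)} = \left(C + N\right)^{2}$
$u{\left(-167,-195 \right)} + p{\left(D{\left(10 \right)},-213 \right)} = -167 + \left(0 - 213\right)^{2} = -167 + \left(-213\right)^{2} = -167 + 45369 = 45202$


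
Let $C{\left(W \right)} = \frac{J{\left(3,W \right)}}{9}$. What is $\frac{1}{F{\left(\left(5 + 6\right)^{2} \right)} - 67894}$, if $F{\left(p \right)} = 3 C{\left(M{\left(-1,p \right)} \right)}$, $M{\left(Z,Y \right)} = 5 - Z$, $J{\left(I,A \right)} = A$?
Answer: $- \frac{1}{67892} \approx -1.4729 \cdot 10^{-5}$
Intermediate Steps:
$C{\left(W \right)} = \frac{W}{9}$
$F{\left(p \right)} = 2$ ($F{\left(p \right)} = 3 \frac{5 - -1}{9} = 3 \frac{5 + 1}{9} = 3 \cdot \frac{1}{9} \cdot 6 = 3 \cdot \frac{2}{3} = 2$)
$\frac{1}{F{\left(\left(5 + 6\right)^{2} \right)} - 67894} = \frac{1}{2 - 67894} = \frac{1}{-67892} = - \frac{1}{67892}$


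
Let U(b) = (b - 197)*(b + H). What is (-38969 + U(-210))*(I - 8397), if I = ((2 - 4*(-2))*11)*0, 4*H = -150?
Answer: -1037256219/2 ≈ -5.1863e+8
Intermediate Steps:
H = -75/2 (H = (1/4)*(-150) = -75/2 ≈ -37.500)
U(b) = (-197 + b)*(-75/2 + b) (U(b) = (b - 197)*(b - 75/2) = (-197 + b)*(-75/2 + b))
I = 0 (I = ((2 + 8)*11)*0 = (10*11)*0 = 110*0 = 0)
(-38969 + U(-210))*(I - 8397) = (-38969 + (14775/2 + (-210)**2 - 469/2*(-210)))*(0 - 8397) = (-38969 + (14775/2 + 44100 + 49245))*(-8397) = (-38969 + 201465/2)*(-8397) = (123527/2)*(-8397) = -1037256219/2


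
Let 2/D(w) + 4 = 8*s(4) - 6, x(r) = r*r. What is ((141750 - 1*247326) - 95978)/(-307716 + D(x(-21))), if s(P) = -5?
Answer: 5038850/7692901 ≈ 0.65500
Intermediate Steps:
x(r) = r**2
D(w) = -1/25 (D(w) = 2/(-4 + (8*(-5) - 6)) = 2/(-4 + (-40 - 6)) = 2/(-4 - 46) = 2/(-50) = 2*(-1/50) = -1/25)
((141750 - 1*247326) - 95978)/(-307716 + D(x(-21))) = ((141750 - 1*247326) - 95978)/(-307716 - 1/25) = ((141750 - 247326) - 95978)/(-7692901/25) = (-105576 - 95978)*(-25/7692901) = -201554*(-25/7692901) = 5038850/7692901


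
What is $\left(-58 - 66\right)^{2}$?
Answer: $15376$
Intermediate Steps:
$\left(-58 - 66\right)^{2} = \left(-124\right)^{2} = 15376$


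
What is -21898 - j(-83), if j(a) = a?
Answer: -21815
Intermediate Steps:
-21898 - j(-83) = -21898 - 1*(-83) = -21898 + 83 = -21815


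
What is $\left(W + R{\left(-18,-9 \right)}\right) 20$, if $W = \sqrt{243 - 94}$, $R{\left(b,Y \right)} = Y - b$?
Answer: $180 + 20 \sqrt{149} \approx 424.13$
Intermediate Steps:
$W = \sqrt{149} \approx 12.207$
$\left(W + R{\left(-18,-9 \right)}\right) 20 = \left(\sqrt{149} - -9\right) 20 = \left(\sqrt{149} + \left(-9 + 18\right)\right) 20 = \left(\sqrt{149} + 9\right) 20 = \left(9 + \sqrt{149}\right) 20 = 180 + 20 \sqrt{149}$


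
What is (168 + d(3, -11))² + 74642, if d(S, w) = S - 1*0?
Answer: 103883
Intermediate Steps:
d(S, w) = S (d(S, w) = S + 0 = S)
(168 + d(3, -11))² + 74642 = (168 + 3)² + 74642 = 171² + 74642 = 29241 + 74642 = 103883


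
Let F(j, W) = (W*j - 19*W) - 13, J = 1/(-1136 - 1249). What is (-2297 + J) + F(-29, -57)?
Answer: 1016009/2385 ≈ 426.00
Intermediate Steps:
J = -1/2385 (J = 1/(-2385) = -1/2385 ≈ -0.00041929)
F(j, W) = -13 - 19*W + W*j (F(j, W) = (-19*W + W*j) - 13 = -13 - 19*W + W*j)
(-2297 + J) + F(-29, -57) = (-2297 - 1/2385) + (-13 - 19*(-57) - 57*(-29)) = -5478346/2385 + (-13 + 1083 + 1653) = -5478346/2385 + 2723 = 1016009/2385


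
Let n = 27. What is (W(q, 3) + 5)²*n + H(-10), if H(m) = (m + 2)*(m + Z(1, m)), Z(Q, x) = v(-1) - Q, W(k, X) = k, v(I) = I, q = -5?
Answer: 96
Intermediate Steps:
Z(Q, x) = -1 - Q
H(m) = (-2 + m)*(2 + m) (H(m) = (m + 2)*(m + (-1 - 1*1)) = (2 + m)*(m + (-1 - 1)) = (2 + m)*(m - 2) = (2 + m)*(-2 + m) = (-2 + m)*(2 + m))
(W(q, 3) + 5)²*n + H(-10) = (-5 + 5)²*27 + (-4 + (-10)²) = 0²*27 + (-4 + 100) = 0*27 + 96 = 0 + 96 = 96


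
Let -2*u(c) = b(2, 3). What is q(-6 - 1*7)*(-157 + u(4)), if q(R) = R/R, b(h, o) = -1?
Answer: -313/2 ≈ -156.50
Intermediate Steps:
u(c) = 1/2 (u(c) = -1/2*(-1) = 1/2)
q(R) = 1
q(-6 - 1*7)*(-157 + u(4)) = 1*(-157 + 1/2) = 1*(-313/2) = -313/2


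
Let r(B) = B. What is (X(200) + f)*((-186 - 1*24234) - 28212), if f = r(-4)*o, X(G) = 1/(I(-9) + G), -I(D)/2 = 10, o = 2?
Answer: 2103818/5 ≈ 4.2076e+5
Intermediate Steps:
I(D) = -20 (I(D) = -2*10 = -20)
X(G) = 1/(-20 + G)
f = -8 (f = -4*2 = -8)
(X(200) + f)*((-186 - 1*24234) - 28212) = (1/(-20 + 200) - 8)*((-186 - 1*24234) - 28212) = (1/180 - 8)*((-186 - 24234) - 28212) = (1/180 - 8)*(-24420 - 28212) = -1439/180*(-52632) = 2103818/5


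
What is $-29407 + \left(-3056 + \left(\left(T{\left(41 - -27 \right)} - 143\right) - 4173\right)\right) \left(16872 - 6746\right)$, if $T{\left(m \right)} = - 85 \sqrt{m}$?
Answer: $-74678279 - 1721420 \sqrt{17} \approx -8.1776 \cdot 10^{7}$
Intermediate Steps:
$-29407 + \left(-3056 + \left(\left(T{\left(41 - -27 \right)} - 143\right) - 4173\right)\right) \left(16872 - 6746\right) = -29407 + \left(-3056 - \left(4316 + 85 \sqrt{41 - -27}\right)\right) \left(16872 - 6746\right) = -29407 + \left(-3056 - \left(4316 + 85 \sqrt{41 + 27}\right)\right) 10126 = -29407 + \left(-3056 - \left(4316 + 170 \sqrt{17}\right)\right) 10126 = -29407 + \left(-7372 - 170 \sqrt{17}\right) 10126 = -29407 - \left(74648872 + 1721420 \sqrt{17}\right) = -74678279 - 1721420 \sqrt{17}$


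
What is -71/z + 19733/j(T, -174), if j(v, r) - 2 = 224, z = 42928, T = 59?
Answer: 423541089/4850864 ≈ 87.313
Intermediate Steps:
j(v, r) = 226 (j(v, r) = 2 + 224 = 226)
-71/z + 19733/j(T, -174) = -71/42928 + 19733/226 = 423541089/4850864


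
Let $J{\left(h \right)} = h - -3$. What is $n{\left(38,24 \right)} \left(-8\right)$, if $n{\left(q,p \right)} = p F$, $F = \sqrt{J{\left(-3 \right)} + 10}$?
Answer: $- 192 \sqrt{10} \approx -607.16$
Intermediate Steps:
$J{\left(h \right)} = 3 + h$ ($J{\left(h \right)} = h + 3 = 3 + h$)
$F = \sqrt{10}$ ($F = \sqrt{\left(3 - 3\right) + 10} = \sqrt{0 + 10} = \sqrt{10} \approx 3.1623$)
$n{\left(q,p \right)} = p \sqrt{10}$
$n{\left(38,24 \right)} \left(-8\right) = 24 \sqrt{10} \left(-8\right) = - 192 \sqrt{10}$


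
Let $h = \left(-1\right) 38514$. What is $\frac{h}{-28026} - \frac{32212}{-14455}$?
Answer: $\frac{243248897}{67519305} \approx 3.6027$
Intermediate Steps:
$h = -38514$
$\frac{h}{-28026} - \frac{32212}{-14455} = - \frac{38514}{-28026} - \frac{32212}{-14455} = \left(-38514\right) \left(- \frac{1}{28026}\right) - - \frac{32212}{14455} = \frac{6419}{4671} + \frac{32212}{14455} = \frac{243248897}{67519305}$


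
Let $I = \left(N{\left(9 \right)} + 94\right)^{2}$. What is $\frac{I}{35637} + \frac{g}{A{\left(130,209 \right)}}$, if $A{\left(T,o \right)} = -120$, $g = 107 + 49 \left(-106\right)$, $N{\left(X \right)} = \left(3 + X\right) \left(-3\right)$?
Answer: $\frac{60563033}{1425480} \approx 42.486$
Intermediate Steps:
$N{\left(X \right)} = -9 - 3 X$
$g = -5087$ ($g = 107 - 5194 = -5087$)
$I = 3364$ ($I = \left(\left(-9 - 27\right) + 94\right)^{2} = \left(-36 + 94\right)^{2} = 58^{2} = 3364$)
$\frac{I}{35637} + \frac{g}{A{\left(130,209 \right)}} = \frac{3364}{35637} - \frac{5087}{-120} = 3364 \cdot \frac{1}{35637} - - \frac{5087}{120} = \frac{3364}{35637} + \frac{5087}{120} = \frac{60563033}{1425480}$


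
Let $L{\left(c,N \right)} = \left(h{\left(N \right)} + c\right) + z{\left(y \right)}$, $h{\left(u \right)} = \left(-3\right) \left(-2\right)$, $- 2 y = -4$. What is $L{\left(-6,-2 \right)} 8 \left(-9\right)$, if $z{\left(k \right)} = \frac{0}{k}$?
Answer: $0$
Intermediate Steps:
$y = 2$ ($y = \left(- \frac{1}{2}\right) \left(-4\right) = 2$)
$h{\left(u \right)} = 6$
$z{\left(k \right)} = 0$
$L{\left(c,N \right)} = 6 + c$ ($L{\left(c,N \right)} = \left(6 + c\right) + 0 = 6 + c$)
$L{\left(-6,-2 \right)} 8 \left(-9\right) = \left(6 - 6\right) 8 \left(-9\right) = 0 \cdot 8 \left(-9\right) = 0 \left(-9\right) = 0$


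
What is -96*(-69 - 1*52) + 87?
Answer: 11703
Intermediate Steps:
-96*(-69 - 1*52) + 87 = -96*(-69 - 52) + 87 = -96*(-121) + 87 = 11616 + 87 = 11703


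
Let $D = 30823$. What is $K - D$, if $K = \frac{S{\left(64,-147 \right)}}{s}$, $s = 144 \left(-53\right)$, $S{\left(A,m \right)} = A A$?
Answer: $- \frac{14702827}{477} \approx -30824.0$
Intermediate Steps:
$S{\left(A,m \right)} = A^{2}$
$s = -7632$
$K = - \frac{256}{477}$ ($K = \frac{64^{2}}{-7632} = 4096 \left(- \frac{1}{7632}\right) = - \frac{256}{477} \approx -0.53669$)
$K - D = - \frac{256}{477} - 30823 = - \frac{14702827}{477}$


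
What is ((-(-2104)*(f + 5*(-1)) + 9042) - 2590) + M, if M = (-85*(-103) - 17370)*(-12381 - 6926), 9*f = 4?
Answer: 1496940049/9 ≈ 1.6633e+8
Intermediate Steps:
f = 4/9 (f = (1/9)*4 = 4/9 ≈ 0.44444)
M = 166329805 (M = (8755 - 17370)*(-19307) = -8615*(-19307) = 166329805)
((-(-2104)*(f + 5*(-1)) + 9042) - 2590) + M = ((-(-2104)*(4/9 + 5*(-1)) + 9042) - 2590) + 166329805 = ((-(-2104)*(4/9 - 5) + 9042) - 2590) + 166329805 = ((-(-2104)*(-41)/9 + 9042) - 2590) + 166329805 = ((-526*164/9 + 9042) - 2590) + 166329805 = ((-86264/9 + 9042) - 2590) + 166329805 = (-4886/9 - 2590) + 166329805 = -28196/9 + 166329805 = 1496940049/9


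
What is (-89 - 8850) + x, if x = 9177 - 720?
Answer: -482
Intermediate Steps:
x = 8457
(-89 - 8850) + x = (-89 - 8850) + 8457 = -8939 + 8457 = -482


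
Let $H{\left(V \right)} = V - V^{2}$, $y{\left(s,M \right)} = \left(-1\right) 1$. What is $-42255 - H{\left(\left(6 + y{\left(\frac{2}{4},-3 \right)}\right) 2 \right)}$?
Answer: $-42165$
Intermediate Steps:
$y{\left(s,M \right)} = -1$
$-42255 - H{\left(\left(6 + y{\left(\frac{2}{4},-3 \right)}\right) 2 \right)} = -42255 - \left(6 - 1\right) 2 \left(1 - \left(6 - 1\right) 2\right) = -42255 - 5 \cdot 2 \left(1 - 5 \cdot 2\right) = -42255 - 10 \left(1 - 10\right) = -42255 - 10 \left(-9\right) = -42255 - -90 = -42255 + 90 = -42165$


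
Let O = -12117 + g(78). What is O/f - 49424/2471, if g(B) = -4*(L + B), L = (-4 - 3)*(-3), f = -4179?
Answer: -8363013/491729 ≈ -17.007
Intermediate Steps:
L = 21 (L = -7*(-3) = 21)
g(B) = -84 - 4*B (g(B) = -4*(21 + B) = -84 - 4*B)
O = -12513 (O = -12117 + (-84 - 4*78) = -12117 + (-84 - 312) = -12117 - 396 = -12513)
O/f - 49424/2471 = -12513/(-4179) - 49424/2471 = -12513*(-1/4179) - 49424*1/2471 = 4171/1393 - 49424/2471 = -8363013/491729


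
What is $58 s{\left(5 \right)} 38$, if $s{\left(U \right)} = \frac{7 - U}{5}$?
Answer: $\frac{4408}{5} \approx 881.6$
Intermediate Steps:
$s{\left(U \right)} = \frac{7}{5} - \frac{U}{5}$ ($s{\left(U \right)} = \left(7 - U\right) \frac{1}{5} = \frac{7}{5} - \frac{U}{5}$)
$58 s{\left(5 \right)} 38 = 58 \left(\frac{7}{5} - 1\right) 38 = 58 \cdot \frac{2}{5} \cdot 38 = \frac{116}{5} \cdot 38 = \frac{4408}{5}$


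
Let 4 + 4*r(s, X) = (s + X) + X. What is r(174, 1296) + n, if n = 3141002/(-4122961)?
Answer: 5687527137/8245922 ≈ 689.74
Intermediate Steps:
n = -3141002/4122961 (n = 3141002*(-1/4122961) = -3141002/4122961 ≈ -0.76183)
r(s, X) = -1 + X/2 + s/4 (r(s, X) = -1 + ((s + X) + X)/4 = -1 + ((X + s) + X)/4 = -1 + (s + 2*X)/4 = -1 + (X/2 + s/4) = -1 + X/2 + s/4)
r(174, 1296) + n = (-1 + (½)*1296 + (¼)*174) - 3141002/4122961 = (-1 + 648 + 87/2) - 3141002/4122961 = 1381/2 - 3141002/4122961 = 5687527137/8245922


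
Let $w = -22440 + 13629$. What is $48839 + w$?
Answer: $40028$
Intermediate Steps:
$w = -8811$
$48839 + w = 48839 - 8811 = 40028$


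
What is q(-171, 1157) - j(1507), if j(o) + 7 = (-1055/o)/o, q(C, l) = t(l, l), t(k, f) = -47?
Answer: -90840905/2271049 ≈ -40.000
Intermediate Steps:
q(C, l) = -47
j(o) = -7 - 1055/o² (j(o) = -7 + (-1055/o)/o = -7 - 1055/o²)
q(-171, 1157) - j(1507) = -47 - (-7 - 1055/1507²) = -47 - (-7 - 1055*1/2271049) = -47 - (-7 - 1055/2271049) = -47 - 1*(-15898398/2271049) = -47 + 15898398/2271049 = -90840905/2271049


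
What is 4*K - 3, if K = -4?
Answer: -19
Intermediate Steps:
4*K - 3 = 4*(-4) - 3 = -16 - 3 = -19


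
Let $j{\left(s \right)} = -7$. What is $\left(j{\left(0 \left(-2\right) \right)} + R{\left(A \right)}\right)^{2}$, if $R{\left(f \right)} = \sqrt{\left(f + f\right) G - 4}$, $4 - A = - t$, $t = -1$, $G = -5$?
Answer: $\left(7 - i \sqrt{34}\right)^{2} \approx 15.0 - 81.633 i$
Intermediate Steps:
$A = 3$ ($A = 4 - \left(-1\right) \left(-1\right) = 4 - 1 = 3$)
$R{\left(f \right)} = \sqrt{-4 - 10 f}$ ($R{\left(f \right)} = \sqrt{\left(f + f\right) \left(-5\right) - 4} = \sqrt{2 f \left(-5\right) - 4} = \sqrt{- 10 f - 4} = \sqrt{-4 - 10 f}$)
$\left(j{\left(0 \left(-2\right) \right)} + R{\left(A \right)}\right)^{2} = \left(-7 + \sqrt{-4 - 30}\right)^{2} = \left(-7 + \sqrt{-34}\right)^{2} = \left(-7 + i \sqrt{34}\right)^{2}$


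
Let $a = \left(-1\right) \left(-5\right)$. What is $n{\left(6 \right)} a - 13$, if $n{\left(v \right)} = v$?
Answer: $17$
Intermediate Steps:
$a = 5$
$n{\left(6 \right)} a - 13 = 6 \cdot 5 - 13 = 30 - 13 = 17$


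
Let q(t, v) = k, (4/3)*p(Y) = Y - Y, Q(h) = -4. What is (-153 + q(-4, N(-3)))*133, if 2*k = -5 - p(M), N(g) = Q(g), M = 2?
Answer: -41363/2 ≈ -20682.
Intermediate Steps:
p(Y) = 0 (p(Y) = 3*(Y - Y)/4 = (¾)*0 = 0)
N(g) = -4
k = -5/2 (k = (-5 - 1*0)/2 = (-5 + 0)/2 = (½)*(-5) = -5/2 ≈ -2.5000)
q(t, v) = -5/2
(-153 + q(-4, N(-3)))*133 = (-153 - 5/2)*133 = -311/2*133 = -41363/2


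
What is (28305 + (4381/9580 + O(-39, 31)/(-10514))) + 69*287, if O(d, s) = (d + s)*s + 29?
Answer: 2422842062407/50362060 ≈ 48109.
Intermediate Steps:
O(d, s) = 29 + s*(d + s) (O(d, s) = s*(d + s) + 29 = 29 + s*(d + s))
(28305 + (4381/9580 + O(-39, 31)/(-10514))) + 69*287 = (28305 + (4381/9580 + (29 + 31² - 39*31)/(-10514))) + 69*287 = (28305 + (4381*(1/9580) + (29 + 961 - 1209)*(-1/10514))) + 19803 = (28305 + (4381/9580 - 219*(-1/10514))) + 19803 = (28305 + (4381/9580 + 219/10514)) + 19803 = (28305 + 24079927/50362060) + 19803 = 1425522188227/50362060 + 19803 = 2422842062407/50362060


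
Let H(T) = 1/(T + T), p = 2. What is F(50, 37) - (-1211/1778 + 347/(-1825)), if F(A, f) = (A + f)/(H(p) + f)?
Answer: 221490987/69068950 ≈ 3.2068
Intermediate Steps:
H(T) = 1/(2*T)
F(A, f) = (A + f)/(¼ + f) (F(A, f) = (A + f)/((½)/2 + f) = (A + f)/((½)*(½) + f) = (A + f)/(¼ + f))
F(50, 37) - (-1211/1778 + 347/(-1825)) = 4*(50 + 37)/(1 + 4*37) - (-1211/1778 + 347/(-1825)) = 4*87/(1 + 148) - (-1211*1/1778 + 347*(-1/1825)) = 4*87/149 - (-173/254 - 347/1825) = 4*(1/149)*87 - 1*(-403863/463550) = 348/149 + 403863/463550 = 221490987/69068950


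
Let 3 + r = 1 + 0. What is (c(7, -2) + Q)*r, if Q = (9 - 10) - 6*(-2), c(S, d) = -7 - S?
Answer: 6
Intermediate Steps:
r = -2 (r = -3 + (1 + 0) = -3 + 1 = -2)
Q = 11 (Q = -1 + 12 = 11)
(c(7, -2) + Q)*r = ((-7 - 1*7) + 11)*(-2) = ((-7 - 7) + 11)*(-2) = (-14 + 11)*(-2) = -3*(-2) = 6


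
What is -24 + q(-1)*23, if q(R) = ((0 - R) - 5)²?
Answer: 344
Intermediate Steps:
q(R) = (-5 - R)² (q(R) = (-R - 5)² = (-5 - R)²)
-24 + q(-1)*23 = -24 + (5 - 1)²*23 = -24 + 4²*23 = -24 + 16*23 = -24 + 368 = 344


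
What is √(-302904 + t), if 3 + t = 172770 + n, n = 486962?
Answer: 5*√14273 ≈ 597.35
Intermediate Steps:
t = 659729 (t = -3 + (172770 + 486962) = -3 + 659732 = 659729)
√(-302904 + t) = √(-302904 + 659729) = √356825 = 5*√14273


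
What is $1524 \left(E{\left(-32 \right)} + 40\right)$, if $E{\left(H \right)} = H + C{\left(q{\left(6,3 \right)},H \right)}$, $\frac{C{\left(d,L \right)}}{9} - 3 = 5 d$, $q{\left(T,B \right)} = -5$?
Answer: $-289560$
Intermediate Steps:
$C{\left(d,L \right)} = 27 + 45 d$ ($C{\left(d,L \right)} = 27 + 9 \cdot 5 d = 27 + 45 d$)
$E{\left(H \right)} = -198 + H$ ($E{\left(H \right)} = H + \left(27 + 45 \left(-5\right)\right) = H + \left(27 - 225\right) = H - 198 = -198 + H$)
$1524 \left(E{\left(-32 \right)} + 40\right) = 1524 \left(\left(-198 - 32\right) + 40\right) = 1524 \left(-230 + 40\right) = 1524 \left(-190\right) = -289560$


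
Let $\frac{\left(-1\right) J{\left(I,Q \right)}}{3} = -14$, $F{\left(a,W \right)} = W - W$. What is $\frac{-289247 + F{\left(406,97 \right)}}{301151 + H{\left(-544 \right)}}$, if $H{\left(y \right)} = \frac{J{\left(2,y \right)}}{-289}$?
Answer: $- \frac{83592383}{87032597} \approx -0.96047$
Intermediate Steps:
$F{\left(a,W \right)} = 0$
$J{\left(I,Q \right)} = 42$ ($J{\left(I,Q \right)} = \left(-3\right) \left(-14\right) = 42$)
$H{\left(y \right)} = - \frac{42}{289}$ ($H{\left(y \right)} = \frac{42}{-289} = 42 \left(- \frac{1}{289}\right) = - \frac{42}{289}$)
$\frac{-289247 + F{\left(406,97 \right)}}{301151 + H{\left(-544 \right)}} = \frac{-289247 + 0}{301151 - \frac{42}{289}} = - \frac{289247}{\frac{87032597}{289}} = \left(-289247\right) \frac{289}{87032597} = - \frac{83592383}{87032597}$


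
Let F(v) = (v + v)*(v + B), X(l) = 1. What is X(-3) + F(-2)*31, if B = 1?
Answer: 125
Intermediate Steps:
F(v) = 2*v*(1 + v) (F(v) = (v + v)*(v + 1) = (2*v)*(1 + v) = 2*v*(1 + v))
X(-3) + F(-2)*31 = 1 + (2*(-2)*(1 - 2))*31 = 1 + (2*(-2)*(-1))*31 = 1 + 4*31 = 1 + 124 = 125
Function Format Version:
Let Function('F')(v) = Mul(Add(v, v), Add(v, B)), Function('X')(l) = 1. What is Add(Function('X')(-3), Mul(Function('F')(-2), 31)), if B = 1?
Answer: 125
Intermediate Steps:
Function('F')(v) = Mul(2, v, Add(1, v)) (Function('F')(v) = Mul(Add(v, v), Add(v, 1)) = Mul(Mul(2, v), Add(1, v)) = Mul(2, v, Add(1, v)))
Add(Function('X')(-3), Mul(Function('F')(-2), 31)) = Add(1, Mul(Mul(2, -2, Add(1, -2)), 31)) = Add(1, Mul(Mul(2, -2, -1), 31)) = Add(1, Mul(4, 31)) = Add(1, 124) = 125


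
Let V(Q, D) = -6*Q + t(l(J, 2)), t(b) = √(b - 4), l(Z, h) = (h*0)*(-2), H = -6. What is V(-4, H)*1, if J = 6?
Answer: 24 + 2*I ≈ 24.0 + 2.0*I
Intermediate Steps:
l(Z, h) = 0 (l(Z, h) = 0*(-2) = 0)
t(b) = √(-4 + b)
V(Q, D) = -6*Q + 2*I (V(Q, D) = -6*Q + √(-4 + 0) = -6*Q + √(-4) = -6*Q + 2*I)
V(-4, H)*1 = (-6*(-4) + 2*I)*1 = (24 + 2*I)*1 = 24 + 2*I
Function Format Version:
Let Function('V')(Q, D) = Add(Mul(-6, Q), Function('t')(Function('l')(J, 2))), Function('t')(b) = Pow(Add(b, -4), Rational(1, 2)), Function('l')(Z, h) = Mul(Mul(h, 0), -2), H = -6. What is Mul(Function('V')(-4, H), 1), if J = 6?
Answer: Add(24, Mul(2, I)) ≈ Add(24.000, Mul(2.0000, I))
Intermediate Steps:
Function('l')(Z, h) = 0 (Function('l')(Z, h) = Mul(0, -2) = 0)
Function('t')(b) = Pow(Add(-4, b), Rational(1, 2))
Function('V')(Q, D) = Add(Mul(-6, Q), Mul(2, I)) (Function('V')(Q, D) = Add(Mul(-6, Q), Pow(Add(-4, 0), Rational(1, 2))) = Add(Mul(-6, Q), Pow(-4, Rational(1, 2))) = Add(Mul(-6, Q), Mul(2, I)))
Mul(Function('V')(-4, H), 1) = Mul(Add(Mul(-6, -4), Mul(2, I)), 1) = Mul(Add(24, Mul(2, I)), 1) = Add(24, Mul(2, I))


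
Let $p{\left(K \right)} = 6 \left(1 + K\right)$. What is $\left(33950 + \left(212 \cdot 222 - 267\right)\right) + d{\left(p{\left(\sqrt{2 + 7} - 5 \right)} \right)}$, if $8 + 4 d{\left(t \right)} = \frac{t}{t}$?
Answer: $\frac{322981}{4} \approx 80745.0$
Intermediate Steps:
$p{\left(K \right)} = 6 + 6 K$
$d{\left(t \right)} = - \frac{7}{4}$ ($d{\left(t \right)} = -2 + \frac{t \frac{1}{t}}{4} = -2 + \frac{1}{4} \cdot 1 = -2 + \frac{1}{4} = - \frac{7}{4}$)
$\left(33950 + \left(212 \cdot 222 - 267\right)\right) + d{\left(p{\left(\sqrt{2 + 7} - 5 \right)} \right)} = \left(33950 + \left(212 \cdot 222 - 267\right)\right) - \frac{7}{4} = \left(33950 + \left(47064 - 267\right)\right) - \frac{7}{4} = \left(33950 + 46797\right) - \frac{7}{4} = 80747 - \frac{7}{4} = \frac{322981}{4}$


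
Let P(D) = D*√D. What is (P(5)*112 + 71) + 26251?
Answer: 26322 + 560*√5 ≈ 27574.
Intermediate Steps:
P(D) = D^(3/2)
(P(5)*112 + 71) + 26251 = (5^(3/2)*112 + 71) + 26251 = ((5*√5)*112 + 71) + 26251 = (560*√5 + 71) + 26251 = (71 + 560*√5) + 26251 = 26322 + 560*√5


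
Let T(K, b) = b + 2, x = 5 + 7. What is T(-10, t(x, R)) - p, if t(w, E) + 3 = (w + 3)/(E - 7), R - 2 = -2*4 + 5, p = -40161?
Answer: 321265/8 ≈ 40158.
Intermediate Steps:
R = -1 (R = 2 + (-2*4 + 5) = 2 + (-8 + 5) = 2 - 3 = -1)
x = 12
t(w, E) = -3 + (3 + w)/(-7 + E) (t(w, E) = -3 + (w + 3)/(E - 7) = -3 + (3 + w)/(-7 + E))
T(K, b) = 2 + b
T(-10, t(x, R)) - p = (2 + (24 + 12 - 3*(-1))/(-7 - 1)) - 1*(-40161) = (2 + (24 + 12 + 3)/(-8)) + 40161 = (2 - 1/8*39) + 40161 = (2 - 39/8) + 40161 = -23/8 + 40161 = 321265/8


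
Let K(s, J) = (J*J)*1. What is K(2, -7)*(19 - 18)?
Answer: 49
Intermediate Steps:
K(s, J) = J² (K(s, J) = J²*1 = J²)
K(2, -7)*(19 - 18) = (-7)²*(19 - 18) = 49*1 = 49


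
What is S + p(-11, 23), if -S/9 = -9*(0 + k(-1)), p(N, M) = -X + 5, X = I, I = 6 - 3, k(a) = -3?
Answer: -241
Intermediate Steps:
I = 3
X = 3
p(N, M) = 2 (p(N, M) = -1*3 + 5 = -3 + 5 = 2)
S = -243 (S = -(-81)*(0 - 3) = -(-81)*(-3) = -9*27 = -243)
S + p(-11, 23) = -243 + 2 = -241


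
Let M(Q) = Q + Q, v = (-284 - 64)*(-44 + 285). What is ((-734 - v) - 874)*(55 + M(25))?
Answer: 8637300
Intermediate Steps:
v = -83868 (v = -348*241 = -83868)
M(Q) = 2*Q
((-734 - v) - 874)*(55 + M(25)) = ((-734 - 1*(-83868)) - 874)*(55 + 2*25) = ((-734 + 83868) - 874)*(55 + 50) = (83134 - 874)*105 = 82260*105 = 8637300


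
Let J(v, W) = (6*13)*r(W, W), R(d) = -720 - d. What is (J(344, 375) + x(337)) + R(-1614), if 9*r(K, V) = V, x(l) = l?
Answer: 4481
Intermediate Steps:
r(K, V) = V/9
J(v, W) = 26*W/3 (J(v, W) = (6*13)*(W/9) = 78*(W/9) = 26*W/3)
(J(344, 375) + x(337)) + R(-1614) = ((26/3)*375 + 337) + (-720 - 1*(-1614)) = (3250 + 337) + (-720 + 1614) = 3587 + 894 = 4481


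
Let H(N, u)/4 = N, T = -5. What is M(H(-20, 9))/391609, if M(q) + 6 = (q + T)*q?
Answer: 6794/391609 ≈ 0.017349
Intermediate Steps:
H(N, u) = 4*N
M(q) = -6 + q*(-5 + q) (M(q) = -6 + (q - 5)*q = -6 + (-5 + q)*q = -6 + q*(-5 + q))
M(H(-20, 9))/391609 = (-6 + (4*(-20))**2 - 20*(-20))/391609 = (-6 + (-80)**2 - 5*(-80))*(1/391609) = (-6 + 6400 + 400)*(1/391609) = 6794*(1/391609) = 6794/391609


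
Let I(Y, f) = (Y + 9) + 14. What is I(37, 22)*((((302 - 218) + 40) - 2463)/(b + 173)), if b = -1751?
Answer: 23390/263 ≈ 88.935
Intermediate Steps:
I(Y, f) = 23 + Y (I(Y, f) = (9 + Y) + 14 = 23 + Y)
I(37, 22)*((((302 - 218) + 40) - 2463)/(b + 173)) = (23 + 37)*((((302 - 218) + 40) - 2463)/(-1751 + 173)) = 60*(((84 + 40) - 2463)/(-1578)) = 60*((124 - 2463)*(-1/1578)) = 60*(-2339*(-1/1578)) = 60*(2339/1578) = 23390/263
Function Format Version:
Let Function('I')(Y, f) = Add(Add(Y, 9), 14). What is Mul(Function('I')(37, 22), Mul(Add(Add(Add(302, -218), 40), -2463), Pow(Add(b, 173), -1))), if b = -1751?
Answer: Rational(23390, 263) ≈ 88.935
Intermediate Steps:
Function('I')(Y, f) = Add(23, Y) (Function('I')(Y, f) = Add(Add(9, Y), 14) = Add(23, Y))
Mul(Function('I')(37, 22), Mul(Add(Add(Add(302, -218), 40), -2463), Pow(Add(b, 173), -1))) = Mul(Add(23, 37), Mul(Add(Add(Add(302, -218), 40), -2463), Pow(Add(-1751, 173), -1))) = Mul(60, Mul(Add(Add(84, 40), -2463), Pow(-1578, -1))) = Mul(60, Mul(Add(124, -2463), Rational(-1, 1578))) = Mul(60, Mul(-2339, Rational(-1, 1578))) = Mul(60, Rational(2339, 1578)) = Rational(23390, 263)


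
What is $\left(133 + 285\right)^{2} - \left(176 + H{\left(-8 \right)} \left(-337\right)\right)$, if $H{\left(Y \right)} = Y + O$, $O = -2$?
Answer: $171178$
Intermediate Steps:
$H{\left(Y \right)} = -2 + Y$ ($H{\left(Y \right)} = Y - 2 = -2 + Y$)
$\left(133 + 285\right)^{2} - \left(176 + H{\left(-8 \right)} \left(-337\right)\right) = \left(133 + 285\right)^{2} - \left(176 + \left(-2 - 8\right) \left(-337\right)\right) = 418^{2} - \left(176 - -3370\right) = 174724 - \left(176 + 3370\right) = 174724 - 3546 = 171178$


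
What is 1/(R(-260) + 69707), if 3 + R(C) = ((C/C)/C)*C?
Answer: 1/69705 ≈ 1.4346e-5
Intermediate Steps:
R(C) = -2 (R(C) = -3 + ((C/C)/C)*C = -3 + (1/C)*C = -3 + C/C = -3 + 1 = -2)
1/(R(-260) + 69707) = 1/(-2 + 69707) = 1/69705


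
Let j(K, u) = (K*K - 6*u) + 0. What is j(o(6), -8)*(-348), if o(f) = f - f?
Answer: -16704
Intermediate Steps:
o(f) = 0
j(K, u) = K² - 6*u (j(K, u) = (K² - 6*u) + 0 = K² - 6*u)
j(o(6), -8)*(-348) = (0² - 6*(-8))*(-348) = (0 + 48)*(-348) = 48*(-348) = -16704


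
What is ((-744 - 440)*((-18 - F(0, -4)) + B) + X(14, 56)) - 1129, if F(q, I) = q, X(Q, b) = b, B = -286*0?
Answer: 20239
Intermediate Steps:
B = 0
((-744 - 440)*((-18 - F(0, -4)) + B) + X(14, 56)) - 1129 = ((-744 - 440)*((-18 - 1*0) + 0) + 56) - 1129 = (-1184*((-18 + 0) + 0) + 56) - 1129 = (-1184*(-18 + 0) + 56) - 1129 = (-1184*(-18) + 56) - 1129 = (21312 + 56) - 1129 = 21368 - 1129 = 20239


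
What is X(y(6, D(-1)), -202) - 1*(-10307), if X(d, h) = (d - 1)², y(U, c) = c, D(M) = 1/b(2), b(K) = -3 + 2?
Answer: 10311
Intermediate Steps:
b(K) = -1
D(M) = -1 (D(M) = 1/(-1) = -1)
X(d, h) = (-1 + d)²
X(y(6, D(-1)), -202) - 1*(-10307) = (-1 - 1)² - 1*(-10307) = (-2)² + 10307 = 4 + 10307 = 10311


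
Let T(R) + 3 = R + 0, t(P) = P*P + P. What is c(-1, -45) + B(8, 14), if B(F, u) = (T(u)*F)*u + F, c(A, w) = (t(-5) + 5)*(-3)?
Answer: 1165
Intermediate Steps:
t(P) = P + P**2 (t(P) = P**2 + P = P + P**2)
T(R) = -3 + R (T(R) = -3 + (R + 0) = -3 + R)
c(A, w) = -75 (c(A, w) = (-5*(1 - 5) + 5)*(-3) = (-5*(-4) + 5)*(-3) = (20 + 5)*(-3) = 25*(-3) = -75)
B(F, u) = F + F*u*(-3 + u) (B(F, u) = ((-3 + u)*F)*u + F = (F*(-3 + u))*u + F = F*u*(-3 + u) + F = F + F*u*(-3 + u))
c(-1, -45) + B(8, 14) = -75 + 8*(1 + 14*(-3 + 14)) = -75 + 8*(1 + 14*11) = -75 + 8*(1 + 154) = -75 + 8*155 = -75 + 1240 = 1165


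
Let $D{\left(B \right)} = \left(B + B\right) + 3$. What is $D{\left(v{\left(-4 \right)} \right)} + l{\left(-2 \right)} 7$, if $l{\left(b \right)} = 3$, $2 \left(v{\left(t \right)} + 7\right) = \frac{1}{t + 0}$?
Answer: $\frac{39}{4} \approx 9.75$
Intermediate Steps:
$v{\left(t \right)} = -7 + \frac{1}{2 t}$ ($v{\left(t \right)} = -7 + \frac{1}{2 \left(t + 0\right)} = -7 + \frac{1}{2 t}$)
$D{\left(B \right)} = 3 + 2 B$ ($D{\left(B \right)} = 2 B + 3 = 3 + 2 B$)
$D{\left(v{\left(-4 \right)} \right)} + l{\left(-2 \right)} 7 = \left(3 + 2 \left(-7 + \frac{1}{2 \left(-4\right)}\right)\right) + 3 \cdot 7 = \left(3 + 2 \left(-7 + \frac{1}{2} \left(- \frac{1}{4}\right)\right)\right) + 21 = \left(3 + 2 \left(-7 - \frac{1}{8}\right)\right) + 21 = \left(3 + 2 \left(- \frac{57}{8}\right)\right) + 21 = \left(3 - \frac{57}{4}\right) + 21 = - \frac{45}{4} + 21 = \frac{39}{4}$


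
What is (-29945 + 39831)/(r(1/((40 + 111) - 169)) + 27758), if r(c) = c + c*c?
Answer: 3203064/8993575 ≈ 0.35615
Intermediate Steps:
r(c) = c + c²
(-29945 + 39831)/(r(1/((40 + 111) - 169)) + 27758) = (-29945 + 39831)/((1 + 1/((40 + 111) - 169))/((40 + 111) - 169) + 27758) = 9886/((1 + 1/(151 - 169))/(151 - 169) + 27758) = 9886/((1 + 1/(-18))/(-18) + 27758) = 9886/(-(1 - 1/18)/18 + 27758) = 9886/(-1/18*17/18 + 27758) = 9886/(-17/324 + 27758) = 9886/(8993575/324) = 9886*(324/8993575) = 3203064/8993575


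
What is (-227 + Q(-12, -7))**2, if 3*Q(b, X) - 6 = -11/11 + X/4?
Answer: 7349521/144 ≈ 51038.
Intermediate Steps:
Q(b, X) = 5/3 + X/12 (Q(b, X) = 2 + (-11/11 + X/4)/3 = 2 + (-11*1/11 + X*(1/4))/3 = 2 + (-1 + X/4)/3 = 2 + (-1/3 + X/12) = 5/3 + X/12)
(-227 + Q(-12, -7))**2 = (-227 + (5/3 + (1/12)*(-7)))**2 = (-227 + (5/3 - 7/12))**2 = (-227 + 13/12)**2 = (-2711/12)**2 = 7349521/144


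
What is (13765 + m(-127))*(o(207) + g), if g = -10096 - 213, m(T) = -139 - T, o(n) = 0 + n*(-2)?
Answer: -147473419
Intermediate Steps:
o(n) = -2*n (o(n) = 0 - 2*n = -2*n)
g = -10309
(13765 + m(-127))*(o(207) + g) = (13765 + (-139 - 1*(-127)))*(-2*207 - 10309) = (13765 + (-139 + 127))*(-414 - 10309) = (13765 - 12)*(-10723) = 13753*(-10723) = -147473419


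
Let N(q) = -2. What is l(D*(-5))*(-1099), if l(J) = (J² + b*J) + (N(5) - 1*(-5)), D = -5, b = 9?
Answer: -937447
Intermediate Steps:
l(J) = 3 + J² + 9*J (l(J) = (J² + 9*J) + (-2 - 1*(-5)) = (J² + 9*J) + (-2 + 5) = (J² + 9*J) + 3 = 3 + J² + 9*J)
l(D*(-5))*(-1099) = (3 + (-5*(-5))² + 9*(-5*(-5)))*(-1099) = (3 + 25² + 9*25)*(-1099) = (3 + 625 + 225)*(-1099) = 853*(-1099) = -937447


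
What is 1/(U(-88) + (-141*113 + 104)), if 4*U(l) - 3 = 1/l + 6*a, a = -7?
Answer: -352/5575241 ≈ -6.3136e-5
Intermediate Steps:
U(l) = -39/4 + 1/(4*l) (U(l) = ¾ + (1/l + 6*(-7))/4 = ¾ + (1/l - 42)/4 = ¾ + (-42 + 1/l)/4 = ¾ + (-21/2 + 1/(4*l)) = -39/4 + 1/(4*l))
1/(U(-88) + (-141*113 + 104)) = 1/((¼)*(1 - 39*(-88))/(-88) + (-141*113 + 104)) = 1/((¼)*(-1/88)*(1 + 3432) + (-15933 + 104)) = 1/((¼)*(-1/88)*3433 - 15829) = 1/(-3433/352 - 15829) = 1/(-5575241/352) = -352/5575241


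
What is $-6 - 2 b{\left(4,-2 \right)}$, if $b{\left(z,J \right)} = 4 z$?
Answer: $-38$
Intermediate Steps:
$-6 - 2 b{\left(4,-2 \right)} = -6 - 2 \cdot 4 \cdot 4 = -6 - 32 = -38$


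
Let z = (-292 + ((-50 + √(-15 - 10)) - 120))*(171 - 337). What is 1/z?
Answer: 231/17717927 + 5*I/35435854 ≈ 1.3038e-5 + 1.411e-7*I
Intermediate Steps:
z = 76692 - 830*I (z = (-292 + ((-50 + √(-25)) - 120))*(-166) = (-292 + ((-50 + 5*I) - 120))*(-166) = (-292 + (-170 + 5*I))*(-166) = (-462 + 5*I)*(-166) = 76692 - 830*I ≈ 76692.0 - 830.0*I)
1/z = 1/(76692 - 830*I) = (76692 + 830*I)/5882351764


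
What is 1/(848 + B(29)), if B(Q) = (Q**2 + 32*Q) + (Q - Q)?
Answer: 1/2617 ≈ 0.00038212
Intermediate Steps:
B(Q) = Q**2 + 32*Q (B(Q) = (Q**2 + 32*Q) + 0 = Q**2 + 32*Q)
1/(848 + B(29)) = 1/(848 + 29*(32 + 29)) = 1/(848 + 29*61) = 1/(848 + 1769) = 1/2617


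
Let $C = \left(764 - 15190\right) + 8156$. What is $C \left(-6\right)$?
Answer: $37620$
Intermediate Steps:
$C = -6270$ ($C = -14426 + 8156 = -6270$)
$C \left(-6\right) = \left(-6270\right) \left(-6\right) = 37620$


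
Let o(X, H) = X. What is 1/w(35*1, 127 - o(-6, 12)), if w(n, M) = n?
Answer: 1/35 ≈ 0.028571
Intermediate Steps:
1/w(35*1, 127 - o(-6, 12)) = 1/(35*1) = 1/35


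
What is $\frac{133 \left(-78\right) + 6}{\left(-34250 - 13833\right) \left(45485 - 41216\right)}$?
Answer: $\frac{3456}{68422109} \approx 5.051 \cdot 10^{-5}$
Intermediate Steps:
$\frac{133 \left(-78\right) + 6}{\left(-34250 - 13833\right) \left(45485 - 41216\right)} = \frac{-10374 + 6}{\left(-48083\right) 4269} = - \frac{10368}{-205266327} = \left(-10368\right) \left(- \frac{1}{205266327}\right) = \frac{3456}{68422109}$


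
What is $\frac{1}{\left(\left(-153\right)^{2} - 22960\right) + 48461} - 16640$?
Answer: $- \frac{813862399}{48910} \approx -16640.0$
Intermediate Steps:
$\frac{1}{\left(\left(-153\right)^{2} - 22960\right) + 48461} - 16640 = \frac{1}{\left(23409 - 22960\right) + 48461} - 16640 = \frac{1}{449 + 48461} - 16640 = \frac{1}{48910} - 16640 = - \frac{813862399}{48910}$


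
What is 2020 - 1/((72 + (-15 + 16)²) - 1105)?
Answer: 2084641/1032 ≈ 2020.0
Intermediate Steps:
2020 - 1/((72 + (-15 + 16)²) - 1105) = 2020 - 1/((72 + 1²) - 1105) = 2020 - 1/((72 + 1) - 1105) = 2020 - 1/(73 - 1105) = 2020 - 1/(-1032) = 2020 - 1*(-1/1032) = 2020 + 1/1032 = 2084641/1032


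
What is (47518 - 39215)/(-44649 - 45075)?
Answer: -8303/89724 ≈ -0.092539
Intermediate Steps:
(47518 - 39215)/(-44649 - 45075) = 8303/(-89724) = 8303*(-1/89724) = -8303/89724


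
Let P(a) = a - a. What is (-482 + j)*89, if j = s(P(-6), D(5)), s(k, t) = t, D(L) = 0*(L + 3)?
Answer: -42898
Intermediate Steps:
P(a) = 0
D(L) = 0 (D(L) = 0*(3 + L) = 0)
j = 0
(-482 + j)*89 = (-482 + 0)*89 = -482*89 = -42898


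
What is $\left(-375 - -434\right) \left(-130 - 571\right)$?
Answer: $-41359$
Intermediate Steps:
$\left(-375 - -434\right) \left(-130 - 571\right) = \left(-375 + 434\right) \left(-701\right) = 59 \left(-701\right) = -41359$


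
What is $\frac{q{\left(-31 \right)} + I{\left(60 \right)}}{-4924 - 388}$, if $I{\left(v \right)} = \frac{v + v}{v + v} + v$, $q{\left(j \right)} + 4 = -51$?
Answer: $- \frac{3}{2656} \approx -0.0011295$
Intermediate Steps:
$q{\left(j \right)} = -55$ ($q{\left(j \right)} = -4 - 51 = -55$)
$I{\left(v \right)} = 1 + v$ ($I{\left(v \right)} = \frac{2 v}{2 v} + v = 2 v \frac{1}{2 v} + v = 1 + v$)
$\frac{q{\left(-31 \right)} + I{\left(60 \right)}}{-4924 - 388} = \frac{-55 + \left(1 + 60\right)}{-4924 - 388} = \frac{-55 + 61}{-5312} = 6 \left(- \frac{1}{5312}\right) = - \frac{3}{2656}$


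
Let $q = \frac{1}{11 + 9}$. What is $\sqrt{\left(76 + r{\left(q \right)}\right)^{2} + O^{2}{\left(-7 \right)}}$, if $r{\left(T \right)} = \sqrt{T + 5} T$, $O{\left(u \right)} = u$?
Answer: $\frac{\sqrt{233000505 + 30400 \sqrt{505}}}{200} \approx 76.434$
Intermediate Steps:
$q = \frac{1}{20} \approx 0.05$
$r{\left(T \right)} = T \sqrt{5 + T}$ ($r{\left(T \right)} = \sqrt{5 + T} T = T \sqrt{5 + T}$)
$\sqrt{\left(76 + r{\left(q \right)}\right)^{2} + O^{2}{\left(-7 \right)}} = \sqrt{\left(76 + \frac{\sqrt{5 + \frac{1}{20}}}{20}\right)^{2} + \left(-7\right)^{2}} = \sqrt{\left(76 + \frac{\sqrt{\frac{101}{20}}}{20}\right)^{2} + 49} = \sqrt{\left(76 + \frac{\frac{1}{10} \sqrt{505}}{20}\right)^{2} + 49} = \sqrt{\left(76 + \frac{\sqrt{505}}{200}\right)^{2} + 49} = \sqrt{49 + \left(76 + \frac{\sqrt{505}}{200}\right)^{2}}$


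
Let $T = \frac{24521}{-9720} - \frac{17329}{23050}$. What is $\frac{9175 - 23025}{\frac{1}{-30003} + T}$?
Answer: $\frac{3103347403710000}{733727762893} \approx 4229.6$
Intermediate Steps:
$T = - \frac{73364693}{22404600}$ ($T = 24521 \left(- \frac{1}{9720}\right) - \frac{17329}{23050} = - \frac{24521}{9720} - \frac{17329}{23050} = - \frac{73364693}{22404600} \approx -3.2745$)
$\frac{9175 - 23025}{\frac{1}{-30003} + T} = \frac{9175 - 23025}{\frac{1}{-30003} - \frac{73364693}{22404600}} = \frac{9175 - 23025}{- \frac{1}{30003} - \frac{73364693}{22404600}} = - \frac{13850}{- \frac{733727762893}{224068404600}} = \left(-13850\right) \left(- \frac{224068404600}{733727762893}\right) = \frac{3103347403710000}{733727762893}$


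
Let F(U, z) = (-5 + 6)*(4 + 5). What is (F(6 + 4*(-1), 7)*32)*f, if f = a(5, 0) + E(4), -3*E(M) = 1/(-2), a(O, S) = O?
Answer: 1488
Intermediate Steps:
F(U, z) = 9 (F(U, z) = 1*9 = 9)
E(M) = ⅙ (E(M) = -⅓/(-2) = -⅓*(-½) = ⅙)
f = 31/6 (f = 5 + ⅙ = 31/6 ≈ 5.1667)
(F(6 + 4*(-1), 7)*32)*f = (9*32)*(31/6) = 288*(31/6) = 1488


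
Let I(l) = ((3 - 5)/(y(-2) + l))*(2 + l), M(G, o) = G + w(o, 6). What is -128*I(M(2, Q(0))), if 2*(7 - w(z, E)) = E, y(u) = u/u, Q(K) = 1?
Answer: 2048/7 ≈ 292.57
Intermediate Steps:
y(u) = 1
w(z, E) = 7 - E/2
M(G, o) = 4 + G (M(G, o) = G + (7 - ½*6) = G + (7 - 3) = G + 4 = 4 + G)
I(l) = -2*(2 + l)/(1 + l) (I(l) = ((3 - 5)/(1 + l))*(2 + l) = (-2/(1 + l))*(2 + l) = -2*(2 + l)/(1 + l))
-128*I(M(2, Q(0))) = -256*(-2 - (4 + 2))/(1 + (4 + 2)) = -256*(-2 - 1*6)/(1 + 6) = -256*(-2 - 6)/7 = -256*(-8)/7 = -128*(-16/7) = 2048/7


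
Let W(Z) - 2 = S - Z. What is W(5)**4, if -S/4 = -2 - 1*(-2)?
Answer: 81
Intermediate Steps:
S = 0 (S = -4*(-2 - 1*(-2)) = -4*(-2 + 2) = -4*0 = 0)
W(Z) = 2 - Z (W(Z) = 2 + (0 - Z) = 2 - Z)
W(5)**4 = (2 - 1*5)**4 = (2 - 5)**4 = (-3)**4 = 81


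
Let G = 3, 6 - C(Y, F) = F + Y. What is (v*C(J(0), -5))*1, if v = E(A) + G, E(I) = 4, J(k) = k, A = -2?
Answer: 77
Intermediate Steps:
C(Y, F) = 6 - F - Y (C(Y, F) = 6 - (F + Y) = 6 + (-F - Y) = 6 - F - Y)
v = 7 (v = 4 + 3 = 7)
(v*C(J(0), -5))*1 = (7*(6 - 1*(-5) - 1*0))*1 = (7*(6 + 5 + 0))*1 = (7*11)*1 = 77*1 = 77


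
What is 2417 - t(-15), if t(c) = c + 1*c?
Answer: 2447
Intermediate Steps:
t(c) = 2*c (t(c) = c + c = 2*c)
2417 - t(-15) = 2417 - 2*(-15) = 2417 - 1*(-30) = 2417 + 30 = 2447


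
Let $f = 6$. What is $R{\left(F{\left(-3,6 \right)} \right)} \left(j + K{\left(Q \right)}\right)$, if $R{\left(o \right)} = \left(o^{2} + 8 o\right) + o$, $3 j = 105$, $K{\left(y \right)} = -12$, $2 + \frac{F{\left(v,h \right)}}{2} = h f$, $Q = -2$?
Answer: $120428$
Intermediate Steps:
$F{\left(v,h \right)} = -4 + 12 h$ ($F{\left(v,h \right)} = -4 + 2 h 6 = -4 + 2 \cdot 6 h = -4 + 12 h$)
$j = 35$ ($j = \frac{1}{3} \cdot 105 = 35$)
$R{\left(o \right)} = o^{2} + 9 o$
$R{\left(F{\left(-3,6 \right)} \right)} \left(j + K{\left(Q \right)}\right) = \left(-4 + 12 \cdot 6\right) \left(9 + \left(-4 + 12 \cdot 6\right)\right) \left(35 - 12\right) = \left(-4 + 72\right) \left(9 + \left(-4 + 72\right)\right) 23 = 68 \left(9 + 68\right) 23 = 68 \cdot 77 \cdot 23 = 5236 \cdot 23 = 120428$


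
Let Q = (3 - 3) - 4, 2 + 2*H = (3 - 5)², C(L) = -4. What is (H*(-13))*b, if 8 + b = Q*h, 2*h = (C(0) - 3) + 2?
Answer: -26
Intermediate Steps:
H = 1 (H = -1 + (3 - 5)²/2 = -1 + (½)*(-2)² = -1 + (½)*4 = -1 + 2 = 1)
Q = -4 (Q = 0 - 4 = -4)
h = -5/2 (h = ((-4 - 3) + 2)/2 = (-7 + 2)/2 = (½)*(-5) = -5/2 ≈ -2.5000)
b = 2 (b = -8 - 4*(-5/2) = -8 + 10 = 2)
(H*(-13))*b = (1*(-13))*2 = -13*2 = -26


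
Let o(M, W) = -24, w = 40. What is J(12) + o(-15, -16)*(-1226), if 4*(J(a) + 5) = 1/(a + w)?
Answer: 6119153/208 ≈ 29419.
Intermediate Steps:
J(a) = -5 + 1/(4*(40 + a)) (J(a) = -5 + 1/(4*(a + 40)) = -5 + 1/(4*(40 + a)))
J(12) + o(-15, -16)*(-1226) = (-799 - 20*12)/(4*(40 + 12)) - 24*(-1226) = (1/4)*(-799 - 240)/52 + 29424 = (1/4)*(1/52)*(-1039) + 29424 = -1039/208 + 29424 = 6119153/208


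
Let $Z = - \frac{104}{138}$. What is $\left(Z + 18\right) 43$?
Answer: $\frac{51170}{69} \approx 741.59$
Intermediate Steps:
$Z = - \frac{52}{69}$ ($Z = \left(-104\right) \frac{1}{138} = - \frac{52}{69} \approx -0.75362$)
$\left(Z + 18\right) 43 = \left(- \frac{52}{69} + 18\right) 43 = \frac{1190}{69} \cdot 43 = \frac{51170}{69}$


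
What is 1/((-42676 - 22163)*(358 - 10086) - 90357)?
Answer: 1/630663435 ≈ 1.5856e-9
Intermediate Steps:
1/((-42676 - 22163)*(358 - 10086) - 90357) = 1/(-64839*(-9728) - 90357) = 1/(630753792 - 90357) = 1/630663435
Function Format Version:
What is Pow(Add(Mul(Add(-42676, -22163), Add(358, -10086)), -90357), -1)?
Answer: Rational(1, 630663435) ≈ 1.5856e-9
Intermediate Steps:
Pow(Add(Mul(Add(-42676, -22163), Add(358, -10086)), -90357), -1) = Pow(Add(Mul(-64839, -9728), -90357), -1) = Pow(Add(630753792, -90357), -1) = Pow(630663435, -1) = Rational(1, 630663435)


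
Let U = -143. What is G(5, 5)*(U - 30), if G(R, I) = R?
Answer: -865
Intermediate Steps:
G(5, 5)*(U - 30) = 5*(-143 - 30) = 5*(-173) = -865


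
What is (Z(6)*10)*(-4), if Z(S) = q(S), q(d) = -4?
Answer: 160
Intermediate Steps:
Z(S) = -4
(Z(6)*10)*(-4) = -4*10*(-4) = -40*(-4) = 160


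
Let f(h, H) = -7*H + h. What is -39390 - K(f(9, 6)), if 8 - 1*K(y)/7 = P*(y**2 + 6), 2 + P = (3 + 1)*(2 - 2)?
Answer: -54776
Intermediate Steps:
f(h, H) = h - 7*H
P = -2 (P = -2 + (3 + 1)*(2 - 2) = -2 + 4*0 = -2 + 0 = -2)
K(y) = 140 + 14*y**2 (K(y) = 56 - (-14)*(y**2 + 6) = 56 - (-14)*(6 + y**2) = 56 - 7*(-12 - 2*y**2) = 56 + (84 + 14*y**2) = 140 + 14*y**2)
-39390 - K(f(9, 6)) = -39390 - (140 + 14*(9 - 7*6)**2) = -39390 - (140 + 14*(9 - 42)**2) = -39390 - (140 + 14*(-33)**2) = -39390 - (140 + 14*1089) = -39390 - (140 + 15246) = -39390 - 1*15386 = -39390 - 15386 = -54776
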